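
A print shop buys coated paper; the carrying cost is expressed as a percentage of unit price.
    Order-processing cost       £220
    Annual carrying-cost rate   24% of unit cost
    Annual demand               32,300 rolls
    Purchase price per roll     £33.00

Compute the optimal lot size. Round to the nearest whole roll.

1,340 rolls

Holding cost per roll per year: H = 24% × £33 = £7.9200
Optimal lot size Q* = (2 × 32,300 × £220 / £7.92)^½ ≈ 1,339.57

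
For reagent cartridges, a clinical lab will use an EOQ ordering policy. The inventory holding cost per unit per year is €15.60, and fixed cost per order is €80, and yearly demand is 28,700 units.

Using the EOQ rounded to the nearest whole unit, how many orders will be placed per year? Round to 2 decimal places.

52.85 orders per year

EOQ = √(2DS/H) = √(2 × 28,700 × 80 / 15.6)
    = √(294,358.97) ≈ 542.55 → Q = 543
N = D/Q = 28,700/543 ≈ 52.855 orders/yr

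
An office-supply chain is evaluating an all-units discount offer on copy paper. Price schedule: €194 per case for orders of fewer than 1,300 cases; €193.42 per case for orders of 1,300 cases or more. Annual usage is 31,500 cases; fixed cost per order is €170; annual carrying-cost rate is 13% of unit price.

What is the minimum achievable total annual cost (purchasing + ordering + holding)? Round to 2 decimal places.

€6,113,193.22

H₁ = 13%×€194 = €25.2200;  H₂ = 13%×€193.42 = €25.1446
EOQ₁ = √(2×31,500×170/25.2200) = 651.66  (< 1,300, feasible at tier 1)
EOQ₂ = √(2×31,500×170/25.1446) = 652.64  (< 1,300 → use Q = 1,300 at tier-2 price)
TC(tier 1 (EOQ₁), Q≈651.7) = €6,127,434.91
TC(tier 2, Q≈1,300.0) = €6,113,193.22
Minimum at tier 2: €6,113,193.22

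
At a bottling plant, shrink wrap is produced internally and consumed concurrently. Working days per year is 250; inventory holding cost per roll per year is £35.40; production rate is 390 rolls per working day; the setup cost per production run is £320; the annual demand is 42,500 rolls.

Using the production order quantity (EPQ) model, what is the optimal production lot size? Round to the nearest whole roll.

1,167 rolls

Daily demand d = 42,500/250 = 170.000; p = 390; 1 − d/p = 0.56410
EPQ = √(2DS / (H(1 − d/p)))
    = √(2 × 42,500 × 320 / (35.4 × 0.56410)) ≈ 1,167.09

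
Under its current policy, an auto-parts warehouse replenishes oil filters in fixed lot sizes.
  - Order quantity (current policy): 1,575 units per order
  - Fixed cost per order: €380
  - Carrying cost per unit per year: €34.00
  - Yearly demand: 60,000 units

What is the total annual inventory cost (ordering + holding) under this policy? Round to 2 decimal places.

€41,251.19

Orders/yr = 60,000/1,575 = 38.095; ordering cost = 38.095 × €380 = €14,476.19
Average inventory = 1,575/2 = 787.5; holding cost = 787.5 × €34 = €26,775.00
Total = €14,476.19 + €26,775.00 = €41,251.19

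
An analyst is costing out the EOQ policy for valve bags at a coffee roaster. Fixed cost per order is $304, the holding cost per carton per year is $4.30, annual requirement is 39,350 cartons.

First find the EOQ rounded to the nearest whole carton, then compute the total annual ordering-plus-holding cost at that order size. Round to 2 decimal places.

$10,142.81

Optimal lot size Q* = (2 × 39,350 × $304 / $4.3)^½ ≈ 2,358.79 → Q = 2,359 cartons
Ordering: D/Q × S = 39,350/2,359 × $304 = $5,070.96
Holding:  Q/2 × H = 2,359/2 × $4.3 = $5,071.85
Total = $5,070.96 + $5,071.85 = $10,142.81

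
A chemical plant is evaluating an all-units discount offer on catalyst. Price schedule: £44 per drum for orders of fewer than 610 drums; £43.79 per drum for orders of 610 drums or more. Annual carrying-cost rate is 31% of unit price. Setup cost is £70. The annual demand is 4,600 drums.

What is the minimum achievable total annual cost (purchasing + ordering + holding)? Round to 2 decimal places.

£205,363.81

H₁ = 31%×£44 = £13.6400;  H₂ = 31%×£43.79 = £13.5749
EOQ₁ = √(2×4,600×70/13.6400) = 217.29  (< 610, feasible at tier 1)
EOQ₂ = √(2×4,600×70/13.5749) = 217.81  (< 610 → use Q = 610 at tier-2 price)
TC(tier 1 (EOQ₁), Q≈217.3) = £205,363.81
TC(tier 2, Q≈610.0) = £206,102.21
Minimum at tier 1 (EOQ₁): £205,363.81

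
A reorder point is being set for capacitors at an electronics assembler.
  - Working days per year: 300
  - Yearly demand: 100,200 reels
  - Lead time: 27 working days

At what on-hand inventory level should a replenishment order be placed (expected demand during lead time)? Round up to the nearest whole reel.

9,018 reels

Daily demand d = 100,200 / 300 = 334.000 reels/day
Demand during lead time = 334.000 × 27 = 9,018.00
Reorder point = 9,018.00 → round up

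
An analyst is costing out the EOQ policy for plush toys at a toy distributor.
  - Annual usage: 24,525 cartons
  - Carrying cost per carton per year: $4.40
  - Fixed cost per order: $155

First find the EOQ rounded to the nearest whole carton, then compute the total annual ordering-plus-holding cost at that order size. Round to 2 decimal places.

$5,783.78

2DS/H = 2·24,525·155/4.4 = 1,727,897.73
EOQ = √1,727,897.73 ≈ 1,314.50 → Q = 1,314 cartons
Ordering: D/Q × S = 24,525/1,314 × $155 = $2,892.98
Holding:  Q/2 × H = 1,314/2 × $4.4 = $2,890.80
Total = $2,892.98 + $2,890.80 = $5,783.78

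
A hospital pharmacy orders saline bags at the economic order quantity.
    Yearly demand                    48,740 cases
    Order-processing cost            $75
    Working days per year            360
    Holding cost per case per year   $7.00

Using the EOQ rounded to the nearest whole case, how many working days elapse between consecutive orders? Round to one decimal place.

7.5 days

EOQ = √(2DS/H) = √(2 × 48,740 × 75 / 7)
    = √(1,044,428.57) ≈ 1,021.97 → Q = 1,022 cases
T = Q/D × 360 days = 1,022/48,740 × 360 = 7.549 days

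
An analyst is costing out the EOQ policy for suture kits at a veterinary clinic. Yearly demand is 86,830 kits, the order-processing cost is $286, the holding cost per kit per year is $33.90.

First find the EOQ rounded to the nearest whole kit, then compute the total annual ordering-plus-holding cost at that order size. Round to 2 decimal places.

$41,032.95

Optimal lot size Q* = (2 × 86,830 × $286 / $33.9)^½ ≈ 1,210.41 → Q = 1,210 kits
Orders/yr = 86,830/1,210 = 71.760; ordering cost = 71.760 × $286 = $20,523.45
Average inventory = 1,210/2 = 605; holding cost = 605 × $33.9 = $20,509.50
Total = $20,523.45 + $20,509.50 = $41,032.95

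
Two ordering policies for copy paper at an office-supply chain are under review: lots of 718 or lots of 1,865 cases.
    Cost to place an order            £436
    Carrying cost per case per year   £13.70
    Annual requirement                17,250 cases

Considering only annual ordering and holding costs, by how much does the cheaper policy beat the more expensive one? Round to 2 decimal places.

£1,414.73

For each Q, cost = (D/Q)·S + (Q/2)·H.
TC(718) = (17,250/718)×436 + (718/2)×13.7 = £15,393.23
TC(1,865) = (17,250/1,865)×436 + (1,865/2)×13.7 = £16,807.96
|ΔTC| = |£15,393.23 − £16,807.96| = £1,414.73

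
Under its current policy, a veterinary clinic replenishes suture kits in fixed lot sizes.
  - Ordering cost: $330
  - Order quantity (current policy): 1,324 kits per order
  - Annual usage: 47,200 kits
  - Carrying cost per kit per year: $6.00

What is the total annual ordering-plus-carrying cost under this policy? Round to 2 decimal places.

$15,736.35

Annual ordering cost = (D/Q)·S = (47,200/1,324) × 330 = $11,764.35
Annual holding cost  = (Q/2)·H = (1,324/2) × 6 = $3,972.00
Total = $11,764.35 + $3,972.00 = $15,736.35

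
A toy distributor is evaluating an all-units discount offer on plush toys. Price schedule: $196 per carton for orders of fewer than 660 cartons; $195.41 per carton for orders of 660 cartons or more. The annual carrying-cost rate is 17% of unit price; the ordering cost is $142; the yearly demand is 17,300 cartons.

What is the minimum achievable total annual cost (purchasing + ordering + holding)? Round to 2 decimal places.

H₁ = 17%×$196 = $33.3200;  H₂ = 17%×$195.41 = $33.2197
EOQ₁ = √(2×17,300×142/33.3200) = 384.00  (< 660, feasible at tier 1)
EOQ₂ = √(2×17,300×142/33.2197) = 384.58  (< 660 → use Q = 660 at tier-2 price)
TC(tier 1 (EOQ₁), Q≈384.0) = $3,403,594.84
TC(tier 2, Q≈660.0) = $3,395,277.62
Minimum at tier 2: $3,395,277.62

$3,395,277.62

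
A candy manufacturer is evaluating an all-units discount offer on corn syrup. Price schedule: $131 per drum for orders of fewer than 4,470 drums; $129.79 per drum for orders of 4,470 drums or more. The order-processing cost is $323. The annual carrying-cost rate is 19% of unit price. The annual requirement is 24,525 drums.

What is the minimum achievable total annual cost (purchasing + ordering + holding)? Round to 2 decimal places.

H₁ = 19%×$131 = $24.8900;  H₂ = 19%×$129.79 = $24.6601
EOQ₁ = √(2×24,525×323/24.8900) = 797.83  (< 4,470, feasible at tier 1)
EOQ₂ = √(2×24,525×323/24.6601) = 801.54  (< 4,470 → use Q = 4,470 at tier-2 price)
TC(tier 1 (EOQ₁), Q≈797.8) = $3,232,632.90
TC(tier 2, Q≈4,470.0) = $3,239,987.24
Minimum at tier 1 (EOQ₁): $3,232,632.90

$3,232,632.90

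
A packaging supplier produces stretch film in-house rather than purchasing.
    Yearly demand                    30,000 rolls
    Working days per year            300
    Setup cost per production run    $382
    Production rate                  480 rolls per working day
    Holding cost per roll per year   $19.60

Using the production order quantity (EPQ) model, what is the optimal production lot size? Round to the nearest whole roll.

1,215 rolls

Daily demand d = 30,000/300 = 100.000; p = 480; 1 − d/p = 0.79167
EPQ = √(2DS / (H(1 − d/p)))
    = √(2 × 30,000 × 382 / (19.6 × 0.79167)) ≈ 1,215.37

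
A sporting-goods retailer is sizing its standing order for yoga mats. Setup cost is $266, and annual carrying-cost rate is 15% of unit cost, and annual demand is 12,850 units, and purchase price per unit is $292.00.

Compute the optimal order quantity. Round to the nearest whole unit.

Holding cost per unit per year: H = 15% × $292 = $43.8000
Optimal lot size Q* = (2 × 12,850 × $266 / $43.8)^½ ≈ 395.07

395 units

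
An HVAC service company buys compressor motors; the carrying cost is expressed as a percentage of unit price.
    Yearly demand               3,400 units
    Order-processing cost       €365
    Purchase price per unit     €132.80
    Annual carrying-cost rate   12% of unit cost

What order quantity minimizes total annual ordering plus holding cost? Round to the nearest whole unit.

Carrying cost H = €132.8 × 12% = €15.9360/unit/yr
Optimal lot size Q* = (2 × 3,400 × €365 / €15.936)^½ ≈ 394.65

395 units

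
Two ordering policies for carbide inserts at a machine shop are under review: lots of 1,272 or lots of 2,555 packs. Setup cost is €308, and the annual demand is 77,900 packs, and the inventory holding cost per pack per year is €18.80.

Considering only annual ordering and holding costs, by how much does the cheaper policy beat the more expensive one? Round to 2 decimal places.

TC(Q) = (D/Q)S + (Q/2)H
TC(1,272) = (77,900/1,272)×308 + (1,272/2)×18.8 = €30,819.38
TC(2,555) = (77,900/2,555)×308 + (2,555/2)×18.8 = €33,407.68
Cheaper: Q = 1,272.  Difference = €2,588.31

€2,588.31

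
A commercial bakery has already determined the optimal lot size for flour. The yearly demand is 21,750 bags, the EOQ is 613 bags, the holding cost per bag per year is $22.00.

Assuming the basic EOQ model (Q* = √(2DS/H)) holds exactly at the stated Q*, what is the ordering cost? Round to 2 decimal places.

From Q* = √(2DS/H) ⇒ Q*² = 2DS/H.
S = Q²H / (2D) = 613² × 22 / (2 × 21,750) = 190.0441

$190.04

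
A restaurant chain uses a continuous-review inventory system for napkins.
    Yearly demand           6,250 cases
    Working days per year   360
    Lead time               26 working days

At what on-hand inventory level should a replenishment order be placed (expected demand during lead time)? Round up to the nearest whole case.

452 cases

Daily demand d = 6,250 / 360 = 17.361 cases/day
Demand during lead time = 17.361 × 26 = 451.39
Reorder point = 451.39 → round up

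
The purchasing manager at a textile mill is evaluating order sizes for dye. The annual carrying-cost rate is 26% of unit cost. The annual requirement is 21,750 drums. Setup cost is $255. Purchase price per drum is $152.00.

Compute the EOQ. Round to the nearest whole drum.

530 drums

Carrying cost H = $152 × 26% = $39.5200/drum/yr
EOQ = √(2DS/H) = √(2 × 21,750 × 255 / 39.52)
    = √(280,680.67) ≈ 529.79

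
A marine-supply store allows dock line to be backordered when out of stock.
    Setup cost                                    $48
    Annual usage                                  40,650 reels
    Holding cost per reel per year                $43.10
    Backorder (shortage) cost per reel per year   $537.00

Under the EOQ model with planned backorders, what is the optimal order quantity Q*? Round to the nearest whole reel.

313 reels

Q* = √(2DS/H) · √((H + b)/b)
   = √(2 × 40,650 × 48 / 43.1) · √((43.1 + 537) / 537)
   = 300.904 × 1.0394 ≈ 312.75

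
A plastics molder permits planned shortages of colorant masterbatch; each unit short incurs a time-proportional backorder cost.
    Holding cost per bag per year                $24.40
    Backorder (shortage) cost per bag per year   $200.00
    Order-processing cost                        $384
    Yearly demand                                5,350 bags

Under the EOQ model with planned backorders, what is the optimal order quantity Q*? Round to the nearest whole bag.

Basic EOQ = √(2·5,350·384/24.4) = 410.358
Backorder adjustment √((H+b)/b) = √((24.4+200)/200) = 1.0592
Q* = 410.358 × 1.0592 ≈ 434.67

435 bags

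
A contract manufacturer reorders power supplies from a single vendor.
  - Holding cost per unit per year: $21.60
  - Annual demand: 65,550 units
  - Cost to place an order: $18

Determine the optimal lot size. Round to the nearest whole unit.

Q* = √(2·D·S / H) = √(2·65,550·18 / 21.6) = √109,250.0 ≈ 330.53

331 units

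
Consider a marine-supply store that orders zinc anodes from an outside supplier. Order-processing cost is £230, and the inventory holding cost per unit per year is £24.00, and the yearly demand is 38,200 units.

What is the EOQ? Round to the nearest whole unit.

2DS/H = 2·38,200·230/24 = 732,166.67
EOQ = √732,166.67 ≈ 855.67

856 units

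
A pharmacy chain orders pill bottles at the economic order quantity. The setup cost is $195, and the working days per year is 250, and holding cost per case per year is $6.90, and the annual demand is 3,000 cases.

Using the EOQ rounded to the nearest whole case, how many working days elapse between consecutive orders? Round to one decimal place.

Optimal lot size Q* = (2 × 3,000 × $195 / $6.9)^½ ≈ 411.78 → Q = 412 cases
T = Q/D × 250 days = 412/3,000 × 250 = 34.333 days

34.3 days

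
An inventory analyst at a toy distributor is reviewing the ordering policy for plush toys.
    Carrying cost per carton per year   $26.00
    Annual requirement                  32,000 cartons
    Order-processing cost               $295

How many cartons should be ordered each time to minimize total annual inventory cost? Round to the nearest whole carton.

852 cartons

2DS/H = 2·32,000·295/26 = 726,153.85
EOQ = √726,153.85 ≈ 852.15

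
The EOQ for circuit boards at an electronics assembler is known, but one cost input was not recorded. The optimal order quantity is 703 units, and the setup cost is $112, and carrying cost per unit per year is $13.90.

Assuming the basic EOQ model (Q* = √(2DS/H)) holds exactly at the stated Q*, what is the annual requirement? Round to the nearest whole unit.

30,667 units per year

Since Q* = (2DS/H)^½, squaring gives Q*²·H = 2DS.
D = Q²H / (2S) = 703² × 13.9 / (2 × 112) = 30,667.43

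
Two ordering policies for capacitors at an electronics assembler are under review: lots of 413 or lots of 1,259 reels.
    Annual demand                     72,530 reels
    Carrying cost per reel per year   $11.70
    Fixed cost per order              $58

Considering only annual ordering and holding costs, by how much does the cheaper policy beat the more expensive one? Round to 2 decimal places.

TC(Q) = (D/Q)S + (Q/2)H
TC(413) = (72,530/413)×58 + (413/2)×11.7 = $12,601.86
TC(1,259) = (72,530/1,259)×58 + (1,259/2)×11.7 = $10,706.48
Lots of 1,259 are cheaper by $1,895.38.

$1,895.38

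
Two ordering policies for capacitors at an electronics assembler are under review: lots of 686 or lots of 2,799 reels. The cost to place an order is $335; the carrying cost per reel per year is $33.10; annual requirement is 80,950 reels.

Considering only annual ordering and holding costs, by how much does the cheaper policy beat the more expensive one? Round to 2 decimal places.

For each Q, cost = (D/Q)·S + (Q/2)·H.
TC(686) = (80,950/686)×335 + (686/2)×33.1 = $50,884.28
TC(2,799) = (80,950/2,799)×335 + (2,799/2)×33.1 = $56,012.00
Lots of 686 are cheaper by $5,127.72.

$5,127.72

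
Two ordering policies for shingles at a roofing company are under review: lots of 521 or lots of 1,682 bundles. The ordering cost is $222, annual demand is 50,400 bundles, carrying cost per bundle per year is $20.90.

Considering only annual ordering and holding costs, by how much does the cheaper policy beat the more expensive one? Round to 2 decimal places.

TC(Q) = (D/Q)S + (Q/2)H
TC(521) = (50,400/521)×222 + (521/2)×20.9 = $26,920.07
TC(1,682) = (50,400/1,682)×222 + (1,682/2)×20.9 = $24,228.98
Cheaper: Q = 1,682.  Difference = $2,691.09

$2,691.09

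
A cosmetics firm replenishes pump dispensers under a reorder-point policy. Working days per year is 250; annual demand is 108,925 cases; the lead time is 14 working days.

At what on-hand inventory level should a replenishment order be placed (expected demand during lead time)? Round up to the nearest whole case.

6,100 cases

Daily demand d = 108,925 / 250 = 435.700 cases/day
Demand during lead time = 435.700 × 14 = 6,099.80
Reorder point = 6,099.80 → round up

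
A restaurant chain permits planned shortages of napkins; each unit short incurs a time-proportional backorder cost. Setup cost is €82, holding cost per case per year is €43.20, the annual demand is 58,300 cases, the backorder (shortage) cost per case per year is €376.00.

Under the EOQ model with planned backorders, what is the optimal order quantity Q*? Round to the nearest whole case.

Basic EOQ = √(2·58,300·82/43.2) = 470.451
Backorder adjustment √((H+b)/b) = √((43.2+376)/376) = 1.0559
Q* = 470.451 × 1.0559 ≈ 496.74

497 cases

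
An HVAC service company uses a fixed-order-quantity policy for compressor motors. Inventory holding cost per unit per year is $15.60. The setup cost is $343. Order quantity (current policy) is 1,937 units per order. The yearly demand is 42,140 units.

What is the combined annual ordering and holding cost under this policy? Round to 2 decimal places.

$22,570.67

Orders/yr = 42,140/1,937 = 21.755; ordering cost = 21.755 × $343 = $7,462.07
Average inventory = 1,937/2 = 968.5; holding cost = 968.5 × $15.6 = $15,108.60
Total = $7,462.07 + $15,108.60 = $22,570.67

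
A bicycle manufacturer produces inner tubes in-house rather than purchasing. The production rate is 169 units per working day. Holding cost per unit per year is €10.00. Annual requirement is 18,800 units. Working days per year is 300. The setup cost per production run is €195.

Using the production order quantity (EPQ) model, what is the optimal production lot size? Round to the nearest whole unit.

d = 18,800/300 = 62.6667 units/day;  effective holding cost H(1 − d/p) = 10·(1 − 62.6667/169) = 6.29191
Q* = √(2DS / H_eff) = √(2·18,800·195 / 6.29191) ≈ 1,079.49

1,079 units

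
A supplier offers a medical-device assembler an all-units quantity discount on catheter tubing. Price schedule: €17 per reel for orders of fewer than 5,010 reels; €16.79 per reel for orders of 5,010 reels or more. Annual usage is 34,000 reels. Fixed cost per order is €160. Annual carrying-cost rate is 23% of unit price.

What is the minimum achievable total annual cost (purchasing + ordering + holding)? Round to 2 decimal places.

€581,619.39

H₁ = 23%×€17 = €3.9100;  H₂ = 23%×€16.79 = €3.8617
EOQ₁ = √(2×34,000×160/3.9100) = 1,668.12  (< 5,010, feasible at tier 1)
EOQ₂ = √(2×34,000×160/3.8617) = 1,678.51  (< 5,010 → use Q = 5,010 at tier-2 price)
TC(tier 1 (EOQ₁), Q≈1,668.1) = €584,522.33
TC(tier 2, Q≈5,010.0) = €581,619.39
Minimum at tier 2: €581,619.39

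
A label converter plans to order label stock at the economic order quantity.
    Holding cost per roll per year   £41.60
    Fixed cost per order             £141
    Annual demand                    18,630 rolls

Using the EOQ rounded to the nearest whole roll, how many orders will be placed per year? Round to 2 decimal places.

52.48 orders per year

EOQ = √(2DS/H) = √(2 × 18,630 × 141 / 41.6)
    = √(126,289.90) ≈ 355.37 → Q = 355
Orders per year = D/Q = 18,630 / 355 = 52.479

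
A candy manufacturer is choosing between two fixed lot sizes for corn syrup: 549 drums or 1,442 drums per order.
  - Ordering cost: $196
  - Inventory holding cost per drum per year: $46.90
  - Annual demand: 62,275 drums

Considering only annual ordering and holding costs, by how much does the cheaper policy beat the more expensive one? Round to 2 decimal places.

For each Q, cost = (D/Q)·S + (Q/2)·H.
TC(549) = (62,275/549)×196 + (549/2)×46.9 = $35,107.02
TC(1,442) = (62,275/1,442)×196 + (1,442/2)×46.9 = $42,279.46
Cheaper: Q = 549.  Difference = $7,172.44

$7,172.44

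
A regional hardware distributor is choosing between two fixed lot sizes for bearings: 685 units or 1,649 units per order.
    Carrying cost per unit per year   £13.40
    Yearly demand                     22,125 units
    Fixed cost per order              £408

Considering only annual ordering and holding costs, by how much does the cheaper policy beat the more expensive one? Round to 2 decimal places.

£1,245.08

For each Q, cost = (D/Q)·S + (Q/2)·H.
TC(685) = (22,125/685)×408 + (685/2)×13.4 = £17,767.60
TC(1,649) = (22,125/1,649)×408 + (1,649/2)×13.4 = £16,522.53
Cheaper: Q = 1,649.  Difference = £1,245.08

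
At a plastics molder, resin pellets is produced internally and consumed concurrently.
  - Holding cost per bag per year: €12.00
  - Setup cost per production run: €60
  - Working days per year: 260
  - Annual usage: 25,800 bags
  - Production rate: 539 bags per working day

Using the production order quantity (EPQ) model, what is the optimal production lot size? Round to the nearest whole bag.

d = 25,800/260 = 99.2308 bags/day;  effective holding cost H(1 − d/p) = 12·(1 − 99.2308/539) = 9.79078
Q* = √(2DS / H_eff) = √(2·25,800·60 / 9.79078) ≈ 562.33

562 bags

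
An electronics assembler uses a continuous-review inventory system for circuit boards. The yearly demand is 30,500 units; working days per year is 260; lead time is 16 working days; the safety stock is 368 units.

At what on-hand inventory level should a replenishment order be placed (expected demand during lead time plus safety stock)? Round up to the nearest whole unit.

Daily demand d = 30,500 / 260 = 117.308 units/day
Demand during lead time = 117.308 × 16 = 1,876.92
Reorder point = 1,876.92 + 368 = 2,244.92 → round up

2,245 units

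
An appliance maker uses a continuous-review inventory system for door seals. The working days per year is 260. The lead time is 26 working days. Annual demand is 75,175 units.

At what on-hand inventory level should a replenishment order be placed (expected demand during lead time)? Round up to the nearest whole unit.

7,518 units

Daily demand d = 75,175 / 260 = 289.135 units/day
Demand during lead time = 289.135 × 26 = 7,517.50
Reorder point = 7,517.50 → round up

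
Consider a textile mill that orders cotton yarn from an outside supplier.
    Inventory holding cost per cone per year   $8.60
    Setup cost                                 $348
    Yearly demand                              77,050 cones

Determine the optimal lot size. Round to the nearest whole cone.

2,497 cones

Q* = √(2·D·S / H) = √(2·77,050·348 / 8.6) = √6,235,674.4 ≈ 2,497.13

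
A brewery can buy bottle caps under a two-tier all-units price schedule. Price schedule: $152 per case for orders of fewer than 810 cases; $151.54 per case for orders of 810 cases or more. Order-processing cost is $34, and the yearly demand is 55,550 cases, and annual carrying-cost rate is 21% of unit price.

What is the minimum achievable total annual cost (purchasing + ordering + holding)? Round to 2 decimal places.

$8,433,267.21

H₁ = 21%×$152 = $31.9200;  H₂ = 21%×$151.54 = $31.8234
EOQ₁ = √(2×55,550×34/31.9200) = 344.01  (< 810, feasible at tier 1)
EOQ₂ = √(2×55,550×34/31.8234) = 344.53  (< 810 → use Q = 810 at tier-2 price)
TC(tier 1 (EOQ₁), Q≈344.0) = $8,454,580.65
TC(tier 2, Q≈810.0) = $8,433,267.21
Minimum at tier 2: $8,433,267.21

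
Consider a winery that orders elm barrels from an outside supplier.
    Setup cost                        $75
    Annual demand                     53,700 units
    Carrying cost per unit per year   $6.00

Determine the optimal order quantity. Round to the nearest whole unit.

2DS/H = 2·53,700·75/6 = 1,342,500.00
EOQ = √1,342,500.00 ≈ 1,158.66

1,159 units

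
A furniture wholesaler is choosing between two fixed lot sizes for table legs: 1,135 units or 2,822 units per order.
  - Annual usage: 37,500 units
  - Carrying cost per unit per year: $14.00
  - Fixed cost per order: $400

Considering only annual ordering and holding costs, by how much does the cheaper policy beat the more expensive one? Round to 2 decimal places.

$3,908.52

Annual cost at Q: ordering D·S/Q plus holding Q·H/2.
TC(1,135) = (37,500/1,135)×400 + (1,135/2)×14 = $21,160.86
TC(2,822) = (37,500/2,822)×400 + (2,822/2)×14 = $25,069.38
Lots of 1,135 are cheaper by $3,908.52.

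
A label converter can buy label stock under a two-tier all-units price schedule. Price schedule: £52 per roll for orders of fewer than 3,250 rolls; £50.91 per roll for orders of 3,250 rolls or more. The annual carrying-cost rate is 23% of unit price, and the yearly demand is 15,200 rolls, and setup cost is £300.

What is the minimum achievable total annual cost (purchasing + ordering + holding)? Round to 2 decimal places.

H₁ = 23%×£52 = £11.9600;  H₂ = 23%×£50.91 = £11.7093
EOQ₁ = √(2×15,200×300/11.9600) = 873.24  (< 3,250, feasible at tier 1)
EOQ₂ = √(2×15,200×300/11.7093) = 882.54  (< 3,250 → use Q = 3,250 at tier-2 price)
TC(tier 1 (EOQ₁), Q≈873.2) = £800,843.91
TC(tier 2, Q≈3,250.0) = £794,262.69
Minimum at tier 2: £794,262.69

£794,262.69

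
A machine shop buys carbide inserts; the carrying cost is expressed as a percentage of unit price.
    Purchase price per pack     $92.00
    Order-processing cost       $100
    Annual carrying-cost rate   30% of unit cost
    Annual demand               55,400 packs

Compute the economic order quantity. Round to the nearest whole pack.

Carrying cost H = $92 × 30% = $27.6000/pack/yr
Q* = √(2·D·S / H) = √(2·55,400·100 / 27.6) = √401,449.3 ≈ 633.60

634 packs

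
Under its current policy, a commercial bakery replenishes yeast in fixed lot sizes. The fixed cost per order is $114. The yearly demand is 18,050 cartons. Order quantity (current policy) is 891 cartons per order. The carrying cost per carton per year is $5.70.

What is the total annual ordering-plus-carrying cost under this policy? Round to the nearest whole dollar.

$4,849

Orders/yr = 18,050/891 = 20.258; ordering cost = 20.258 × $114 = $2,309.43
Average inventory = 891/2 = 445.5; holding cost = 445.5 × $5.7 = $2,539.35
Total = $2,309.43 + $2,539.35 = $4,848.78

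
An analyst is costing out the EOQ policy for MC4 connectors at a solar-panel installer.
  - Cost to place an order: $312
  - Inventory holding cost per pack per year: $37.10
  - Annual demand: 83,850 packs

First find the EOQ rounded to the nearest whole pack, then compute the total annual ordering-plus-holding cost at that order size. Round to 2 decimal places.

Q* = √(2·D·S / H) = √(2·83,850·312 / 37.1) = √1,410,307.3 ≈ 1,187.56 → Q = 1,188 packs
Annual ordering cost = (D/Q)·S = (83,850/1,188) × 312 = $22,021.21
Annual holding cost  = (Q/2)·H = (1,188/2) × 37.1 = $22,037.40
Total = $22,021.21 + $22,037.40 = $44,058.61

$44,058.61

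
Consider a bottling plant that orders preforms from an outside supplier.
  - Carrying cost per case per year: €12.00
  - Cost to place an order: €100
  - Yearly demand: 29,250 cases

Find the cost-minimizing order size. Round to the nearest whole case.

Q* = √(2·D·S / H) = √(2·29,250·100 / 12) = √487,500.0 ≈ 698.21

698 cases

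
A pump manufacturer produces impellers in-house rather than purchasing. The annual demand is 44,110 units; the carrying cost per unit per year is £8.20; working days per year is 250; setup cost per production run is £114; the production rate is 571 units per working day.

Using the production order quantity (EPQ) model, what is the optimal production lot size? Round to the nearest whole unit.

d = 44,110/250 = 176.4400 units/day;  effective holding cost H(1 − d/p) = 8.2·(1 − 176.4400/571) = 5.66619
Q* = √(2DS / H_eff) = √(2·44,110·114 / 5.66619) ≈ 1,332.26

1,332 units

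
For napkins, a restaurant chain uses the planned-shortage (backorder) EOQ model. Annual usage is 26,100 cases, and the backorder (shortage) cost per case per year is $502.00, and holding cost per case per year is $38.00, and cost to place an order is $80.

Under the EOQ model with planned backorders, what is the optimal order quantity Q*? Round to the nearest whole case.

344 cases

Basic EOQ = √(2·26,100·80/38) = 331.504
Backorder adjustment √((H+b)/b) = √((38+502)/502) = 1.0372
Q* = 331.504 × 1.0372 ≈ 343.82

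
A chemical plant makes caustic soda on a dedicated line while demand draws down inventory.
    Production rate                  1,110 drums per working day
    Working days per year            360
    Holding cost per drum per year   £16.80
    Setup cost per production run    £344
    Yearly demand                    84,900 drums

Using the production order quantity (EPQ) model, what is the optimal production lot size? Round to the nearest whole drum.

Daily demand d = 84,900/360 = 235.833; p = 1110; 1 − d/p = 0.78754
EPQ = √(2DS / (H(1 − d/p)))
    = √(2 × 84,900 × 344 / (16.8 × 0.78754)) ≈ 2,101.15

2,101 drums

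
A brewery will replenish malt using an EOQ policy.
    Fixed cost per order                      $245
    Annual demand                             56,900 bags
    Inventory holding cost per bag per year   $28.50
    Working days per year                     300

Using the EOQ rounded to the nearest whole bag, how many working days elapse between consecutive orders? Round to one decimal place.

EOQ = √(2DS/H) = √(2 × 56,900 × 245 / 28.5)
    = √(978,280.70) ≈ 989.08 → Q = 989 bags
Cycle time = (working days × Q)/D = (300 × 989) / 56,900 = 5.214 days

5.2 days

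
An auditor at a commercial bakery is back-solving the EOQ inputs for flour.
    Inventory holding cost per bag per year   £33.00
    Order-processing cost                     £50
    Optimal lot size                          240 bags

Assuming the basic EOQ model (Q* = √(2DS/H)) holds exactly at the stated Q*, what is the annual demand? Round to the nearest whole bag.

From Q* = √(2DS/H) ⇒ Q*² = 2DS/H.
D = Q²H / (2S) = 240² × 33 / (2 × 50) = 19,008.00

19,008 bags per year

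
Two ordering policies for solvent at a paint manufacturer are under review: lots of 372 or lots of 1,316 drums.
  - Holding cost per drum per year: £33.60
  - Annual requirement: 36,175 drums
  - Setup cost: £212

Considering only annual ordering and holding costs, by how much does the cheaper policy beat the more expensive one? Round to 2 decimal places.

TC(Q) = (D/Q)S + (Q/2)H
TC(372) = (36,175/372)×212 + (372/2)×33.6 = £26,865.46
TC(1,316) = (36,175/1,316)×212 + (1,316/2)×33.6 = £27,936.38
|ΔTC| = |£26,865.46 − £27,936.38| = £1,070.92

£1,070.92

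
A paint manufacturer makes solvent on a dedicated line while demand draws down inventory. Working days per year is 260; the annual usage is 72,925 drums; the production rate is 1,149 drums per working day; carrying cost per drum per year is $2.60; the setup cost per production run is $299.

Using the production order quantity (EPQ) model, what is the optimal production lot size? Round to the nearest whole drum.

4,711 drums

Daily demand d = 72,925/260 = 280.481; p = 1149; 1 − d/p = 0.75589
EPQ = √(2DS / (H(1 − d/p)))
    = √(2 × 72,925 × 299 / (2.6 × 0.75589)) ≈ 4,710.56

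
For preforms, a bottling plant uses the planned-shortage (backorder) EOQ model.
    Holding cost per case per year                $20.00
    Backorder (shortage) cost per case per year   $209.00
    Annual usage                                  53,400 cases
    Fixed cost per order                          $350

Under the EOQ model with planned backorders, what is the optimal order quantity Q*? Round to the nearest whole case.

Q* = √(2DS/H) · √((H + b)/b)
   = √(2 × 53,400 × 350 / 20) · √((20 + 209) / 209)
   = 1,367.114 × 1.0468 ≈ 1,431.03

1,431 cases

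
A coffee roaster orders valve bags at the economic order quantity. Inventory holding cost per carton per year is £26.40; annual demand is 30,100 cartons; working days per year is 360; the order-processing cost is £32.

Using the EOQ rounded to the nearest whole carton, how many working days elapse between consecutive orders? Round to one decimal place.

Optimal lot size Q* = (2 × 30,100 × £32 / £26.4)^½ ≈ 270.13 → Q = 270 cartons
Cycle time = (working days × Q)/D = (360 × 270) / 30,100 = 3.229 days

3.2 days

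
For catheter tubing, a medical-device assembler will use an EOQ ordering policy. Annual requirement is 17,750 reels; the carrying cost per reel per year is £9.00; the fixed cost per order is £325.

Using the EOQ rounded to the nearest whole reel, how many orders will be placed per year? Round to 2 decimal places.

EOQ = √(2DS/H) = √(2 × 17,750 × 325 / 9)
    = √(1,281,944.44) ≈ 1,132.23 → Q = 1,132
N = D/Q = 17,750/1,132 ≈ 15.680 orders/yr

15.68 orders per year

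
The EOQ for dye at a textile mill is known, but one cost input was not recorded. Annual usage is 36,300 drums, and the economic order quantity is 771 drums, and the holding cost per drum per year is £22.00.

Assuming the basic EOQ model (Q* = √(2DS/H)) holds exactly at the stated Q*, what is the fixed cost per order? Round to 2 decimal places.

£180.13

EOQ relation: Q² = 2DS/H, so rearrange for the unknown.
S = Q²H / (2D) = 771² × 22 / (2 × 36,300) = 180.1336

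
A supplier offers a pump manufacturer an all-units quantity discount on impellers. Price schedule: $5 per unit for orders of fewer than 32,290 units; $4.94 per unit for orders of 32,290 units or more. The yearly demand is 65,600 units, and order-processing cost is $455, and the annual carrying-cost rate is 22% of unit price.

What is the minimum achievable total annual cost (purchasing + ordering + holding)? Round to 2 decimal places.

$336,103.43

H₁ = 22%×$5 = $1.1000;  H₂ = 22%×$4.94 = $1.0868
EOQ₁ = √(2×65,600×455/1.1000) = 7,366.76  (< 32,290, feasible at tier 1)
EOQ₂ = √(2×65,600×455/1.0868) = 7,411.36  (< 32,290 → use Q = 32,290 at tier-2 price)
TC(tier 1 (EOQ₁), Q≈7,366.8) = $336,103.43
TC(tier 2, Q≈32,290.0) = $342,534.76
Minimum at tier 1 (EOQ₁): $336,103.43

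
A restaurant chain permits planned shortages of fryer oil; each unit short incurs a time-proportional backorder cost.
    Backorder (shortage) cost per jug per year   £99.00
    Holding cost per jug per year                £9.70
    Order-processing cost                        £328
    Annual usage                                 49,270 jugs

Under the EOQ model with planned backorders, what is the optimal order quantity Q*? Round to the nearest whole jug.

Q* = √(2DS/H) · √((H + b)/b)
   = √(2 × 49,270 × 328 / 9.7) · √((9.7 + 99) / 99)
   = 1,825.397 × 1.0478 ≈ 1,912.73

1,913 jugs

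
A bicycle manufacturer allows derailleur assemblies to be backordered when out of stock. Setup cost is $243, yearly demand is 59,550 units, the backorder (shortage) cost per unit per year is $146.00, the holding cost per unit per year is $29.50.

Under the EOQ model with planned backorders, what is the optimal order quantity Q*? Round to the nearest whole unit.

1,086 units

Basic EOQ = √(2·59,550·243/29.5) = 990.485
Backorder adjustment √((H+b)/b) = √((29.5+146)/146) = 1.0964
Q* = 990.485 × 1.0964 ≈ 1,085.95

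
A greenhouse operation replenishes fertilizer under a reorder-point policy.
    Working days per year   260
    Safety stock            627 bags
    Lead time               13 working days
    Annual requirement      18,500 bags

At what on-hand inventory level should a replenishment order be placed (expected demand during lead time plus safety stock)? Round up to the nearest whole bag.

1,552 bags

Daily demand d = 18,500 / 260 = 71.154 bags/day
Demand during lead time = 71.154 × 13 = 925.00
Reorder point = 925.00 + 627 = 1,552.00 → round up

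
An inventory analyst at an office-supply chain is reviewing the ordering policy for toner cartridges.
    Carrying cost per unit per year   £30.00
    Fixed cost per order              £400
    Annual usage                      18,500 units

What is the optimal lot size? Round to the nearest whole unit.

702 units

Optimal lot size Q* = (2 × 18,500 × £400 / £30)^½ ≈ 702.38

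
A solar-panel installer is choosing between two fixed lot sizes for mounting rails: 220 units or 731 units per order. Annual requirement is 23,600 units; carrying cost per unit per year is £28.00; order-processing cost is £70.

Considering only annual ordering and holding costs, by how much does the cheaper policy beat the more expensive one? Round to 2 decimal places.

Annual cost at Q: ordering D·S/Q plus holding Q·H/2.
TC(220) = (23,600/220)×70 + (220/2)×28 = £10,589.09
TC(731) = (23,600/731)×70 + (731/2)×28 = £12,493.92
|ΔTC| = |£10,589.09 − £12,493.92| = £1,904.83

£1,904.83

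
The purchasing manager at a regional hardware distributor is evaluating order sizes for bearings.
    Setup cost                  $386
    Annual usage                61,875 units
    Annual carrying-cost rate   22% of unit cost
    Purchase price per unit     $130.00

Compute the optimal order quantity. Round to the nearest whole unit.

H = i·C = 0.22 × $130 = $28.6000 per unit-year
Optimal lot size Q* = (2 × 61,875 × $386 / $28.6)^½ ≈ 1,292.36

1,292 units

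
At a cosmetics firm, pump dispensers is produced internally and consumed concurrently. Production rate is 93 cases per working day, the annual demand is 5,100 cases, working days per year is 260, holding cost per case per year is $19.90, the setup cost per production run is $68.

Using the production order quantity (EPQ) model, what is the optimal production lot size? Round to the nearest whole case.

210 cases

Daily demand d = 5,100/260 = 19.615; p = 93; 1 − d/p = 0.78908
EPQ = √(2DS / (H(1 − d/p)))
    = √(2 × 5,100 × 68 / (19.9 × 0.78908)) ≈ 210.17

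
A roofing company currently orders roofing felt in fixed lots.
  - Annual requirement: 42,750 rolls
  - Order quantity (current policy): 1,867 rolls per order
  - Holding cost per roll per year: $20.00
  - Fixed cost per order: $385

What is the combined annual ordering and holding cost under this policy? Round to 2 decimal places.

$27,485.61

Annual ordering cost = (D/Q)·S = (42,750/1,867) × 385 = $8,815.61
Annual holding cost  = (Q/2)·H = (1,867/2) × 20 = $18,670.00
Total = $8,815.61 + $18,670.00 = $27,485.61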